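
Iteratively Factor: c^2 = (c)*(c)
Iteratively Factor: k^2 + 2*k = (k)*(k + 2)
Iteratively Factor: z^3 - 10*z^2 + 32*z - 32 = (z - 4)*(z^2 - 6*z + 8) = (z - 4)^2*(z - 2)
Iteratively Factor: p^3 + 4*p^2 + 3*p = (p + 1)*(p^2 + 3*p) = p*(p + 1)*(p + 3)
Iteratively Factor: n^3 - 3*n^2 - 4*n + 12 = (n - 3)*(n^2 - 4) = (n - 3)*(n + 2)*(n - 2)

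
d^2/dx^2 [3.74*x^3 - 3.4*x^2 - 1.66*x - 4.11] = 22.44*x - 6.8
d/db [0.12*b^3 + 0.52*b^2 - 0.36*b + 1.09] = 0.36*b^2 + 1.04*b - 0.36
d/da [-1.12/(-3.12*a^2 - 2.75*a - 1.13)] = (-6.9888*a - 3.08)/(3.12*a^2 + 2.75*a + 1.13)^2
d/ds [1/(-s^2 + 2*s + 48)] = 2*(s - 1)/(-s^2 + 2*s + 48)^2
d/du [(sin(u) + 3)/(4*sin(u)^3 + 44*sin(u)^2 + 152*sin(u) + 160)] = -(sin(u)^3 + 10*sin(u)^2 + 33*sin(u) + 37)*cos(u)/(2*(sin(u)^3 + 11*sin(u)^2 + 38*sin(u) + 40)^2)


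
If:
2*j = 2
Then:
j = 1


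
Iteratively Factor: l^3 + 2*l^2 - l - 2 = (l + 1)*(l^2 + l - 2) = (l - 1)*(l + 1)*(l + 2)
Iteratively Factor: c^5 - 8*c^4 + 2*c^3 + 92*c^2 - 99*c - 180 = (c + 3)*(c^4 - 11*c^3 + 35*c^2 - 13*c - 60) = (c - 5)*(c + 3)*(c^3 - 6*c^2 + 5*c + 12) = (c - 5)*(c + 1)*(c + 3)*(c^2 - 7*c + 12) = (c - 5)*(c - 3)*(c + 1)*(c + 3)*(c - 4)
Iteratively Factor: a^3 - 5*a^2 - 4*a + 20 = (a + 2)*(a^2 - 7*a + 10) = (a - 5)*(a + 2)*(a - 2)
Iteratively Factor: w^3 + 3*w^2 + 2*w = (w)*(w^2 + 3*w + 2) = w*(w + 1)*(w + 2)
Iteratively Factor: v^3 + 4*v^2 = (v)*(v^2 + 4*v) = v*(v + 4)*(v)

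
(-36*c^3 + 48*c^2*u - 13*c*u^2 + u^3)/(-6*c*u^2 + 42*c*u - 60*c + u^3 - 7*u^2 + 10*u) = (6*c^2 - 7*c*u + u^2)/(u^2 - 7*u + 10)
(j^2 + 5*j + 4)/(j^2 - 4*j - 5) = (j + 4)/(j - 5)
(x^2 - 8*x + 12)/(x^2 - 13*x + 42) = (x - 2)/(x - 7)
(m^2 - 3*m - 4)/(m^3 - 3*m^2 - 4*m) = 1/m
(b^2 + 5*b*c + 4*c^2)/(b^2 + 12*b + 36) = (b^2 + 5*b*c + 4*c^2)/(b^2 + 12*b + 36)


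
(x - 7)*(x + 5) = x^2 - 2*x - 35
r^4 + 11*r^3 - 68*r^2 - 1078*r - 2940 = (r + 5)*(r + 6)*(r - 7*sqrt(2))*(r + 7*sqrt(2))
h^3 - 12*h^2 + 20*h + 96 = (h - 8)*(h - 6)*(h + 2)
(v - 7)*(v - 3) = v^2 - 10*v + 21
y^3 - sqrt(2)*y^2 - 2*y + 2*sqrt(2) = (y - sqrt(2))^2*(y + sqrt(2))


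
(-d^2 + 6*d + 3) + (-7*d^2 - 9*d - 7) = -8*d^2 - 3*d - 4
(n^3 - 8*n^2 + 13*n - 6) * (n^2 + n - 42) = n^5 - 7*n^4 - 37*n^3 + 343*n^2 - 552*n + 252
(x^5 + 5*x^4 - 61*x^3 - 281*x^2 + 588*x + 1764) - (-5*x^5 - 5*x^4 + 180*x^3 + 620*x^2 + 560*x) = 6*x^5 + 10*x^4 - 241*x^3 - 901*x^2 + 28*x + 1764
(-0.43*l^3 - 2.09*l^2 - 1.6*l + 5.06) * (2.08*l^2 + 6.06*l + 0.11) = -0.8944*l^5 - 6.953*l^4 - 16.0407*l^3 + 0.598899999999999*l^2 + 30.4876*l + 0.5566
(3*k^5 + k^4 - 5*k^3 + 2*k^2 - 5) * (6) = 18*k^5 + 6*k^4 - 30*k^3 + 12*k^2 - 30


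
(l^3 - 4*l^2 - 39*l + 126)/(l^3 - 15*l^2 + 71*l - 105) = (l + 6)/(l - 5)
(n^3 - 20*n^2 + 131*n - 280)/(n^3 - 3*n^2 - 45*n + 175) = (n^2 - 15*n + 56)/(n^2 + 2*n - 35)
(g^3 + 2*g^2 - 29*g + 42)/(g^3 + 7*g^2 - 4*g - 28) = (g - 3)/(g + 2)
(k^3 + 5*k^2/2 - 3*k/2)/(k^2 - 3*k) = (2*k^2 + 5*k - 3)/(2*(k - 3))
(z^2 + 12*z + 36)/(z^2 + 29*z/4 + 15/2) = 4*(z + 6)/(4*z + 5)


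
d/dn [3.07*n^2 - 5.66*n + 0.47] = 6.14*n - 5.66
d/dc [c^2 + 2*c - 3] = 2*c + 2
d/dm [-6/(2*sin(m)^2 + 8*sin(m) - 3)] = 24*(sin(m) + 2)*cos(m)/(8*sin(m) - cos(2*m) - 2)^2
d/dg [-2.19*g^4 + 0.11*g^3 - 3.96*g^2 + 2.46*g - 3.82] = -8.76*g^3 + 0.33*g^2 - 7.92*g + 2.46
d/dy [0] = 0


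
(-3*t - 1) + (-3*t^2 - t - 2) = -3*t^2 - 4*t - 3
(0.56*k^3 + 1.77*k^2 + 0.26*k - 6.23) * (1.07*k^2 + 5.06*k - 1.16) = 0.5992*k^5 + 4.7275*k^4 + 8.5848*k^3 - 7.4037*k^2 - 31.8254*k + 7.2268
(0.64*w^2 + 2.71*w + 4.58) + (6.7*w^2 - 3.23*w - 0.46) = 7.34*w^2 - 0.52*w + 4.12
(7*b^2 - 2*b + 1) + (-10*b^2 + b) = -3*b^2 - b + 1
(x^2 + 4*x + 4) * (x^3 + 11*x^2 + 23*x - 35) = x^5 + 15*x^4 + 71*x^3 + 101*x^2 - 48*x - 140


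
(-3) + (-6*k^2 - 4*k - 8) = -6*k^2 - 4*k - 11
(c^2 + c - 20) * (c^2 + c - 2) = c^4 + 2*c^3 - 21*c^2 - 22*c + 40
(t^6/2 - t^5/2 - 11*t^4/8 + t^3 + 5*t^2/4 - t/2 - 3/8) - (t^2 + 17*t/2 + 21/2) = t^6/2 - t^5/2 - 11*t^4/8 + t^3 + t^2/4 - 9*t - 87/8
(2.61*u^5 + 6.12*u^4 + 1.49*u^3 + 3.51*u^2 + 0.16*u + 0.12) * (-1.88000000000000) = -4.9068*u^5 - 11.5056*u^4 - 2.8012*u^3 - 6.5988*u^2 - 0.3008*u - 0.2256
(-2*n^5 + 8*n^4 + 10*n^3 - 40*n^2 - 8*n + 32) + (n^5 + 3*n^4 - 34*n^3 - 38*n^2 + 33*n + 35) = -n^5 + 11*n^4 - 24*n^3 - 78*n^2 + 25*n + 67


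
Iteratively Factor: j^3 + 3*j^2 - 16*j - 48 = (j - 4)*(j^2 + 7*j + 12) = (j - 4)*(j + 3)*(j + 4)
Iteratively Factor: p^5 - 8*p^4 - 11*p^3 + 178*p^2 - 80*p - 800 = (p - 5)*(p^4 - 3*p^3 - 26*p^2 + 48*p + 160) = (p - 5)^2*(p^3 + 2*p^2 - 16*p - 32) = (p - 5)^2*(p - 4)*(p^2 + 6*p + 8) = (p - 5)^2*(p - 4)*(p + 4)*(p + 2)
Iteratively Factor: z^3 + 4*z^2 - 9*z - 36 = (z + 4)*(z^2 - 9) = (z + 3)*(z + 4)*(z - 3)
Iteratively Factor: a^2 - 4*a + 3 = (a - 3)*(a - 1)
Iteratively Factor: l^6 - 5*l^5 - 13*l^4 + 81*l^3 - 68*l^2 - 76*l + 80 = (l + 4)*(l^5 - 9*l^4 + 23*l^3 - 11*l^2 - 24*l + 20) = (l - 2)*(l + 4)*(l^4 - 7*l^3 + 9*l^2 + 7*l - 10) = (l - 5)*(l - 2)*(l + 4)*(l^3 - 2*l^2 - l + 2) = (l - 5)*(l - 2)*(l - 1)*(l + 4)*(l^2 - l - 2) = (l - 5)*(l - 2)^2*(l - 1)*(l + 4)*(l + 1)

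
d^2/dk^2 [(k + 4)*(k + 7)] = 2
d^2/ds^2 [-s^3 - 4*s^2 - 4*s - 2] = -6*s - 8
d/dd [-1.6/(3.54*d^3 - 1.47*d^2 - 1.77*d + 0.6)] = (16.992*d^2 - 4.704*d - 2.832)/(3.54*d^3 - 1.47*d^2 - 1.77*d + 0.6)^2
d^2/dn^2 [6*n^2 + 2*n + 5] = 12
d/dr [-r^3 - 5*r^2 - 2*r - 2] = -3*r^2 - 10*r - 2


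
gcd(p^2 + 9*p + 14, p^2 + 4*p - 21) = p + 7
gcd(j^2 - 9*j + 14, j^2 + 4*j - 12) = j - 2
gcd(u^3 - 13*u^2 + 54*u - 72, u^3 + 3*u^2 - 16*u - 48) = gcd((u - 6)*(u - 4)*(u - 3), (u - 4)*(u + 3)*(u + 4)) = u - 4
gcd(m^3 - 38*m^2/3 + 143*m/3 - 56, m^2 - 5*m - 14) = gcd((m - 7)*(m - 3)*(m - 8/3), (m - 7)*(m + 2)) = m - 7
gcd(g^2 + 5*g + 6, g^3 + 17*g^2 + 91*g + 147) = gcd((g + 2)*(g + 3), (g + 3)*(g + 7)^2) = g + 3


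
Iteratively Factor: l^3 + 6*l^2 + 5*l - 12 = (l + 4)*(l^2 + 2*l - 3) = (l - 1)*(l + 4)*(l + 3)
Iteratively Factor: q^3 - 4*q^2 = (q)*(q^2 - 4*q) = q^2*(q - 4)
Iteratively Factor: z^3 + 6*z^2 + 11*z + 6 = (z + 1)*(z^2 + 5*z + 6) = (z + 1)*(z + 2)*(z + 3)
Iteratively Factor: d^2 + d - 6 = (d + 3)*(d - 2)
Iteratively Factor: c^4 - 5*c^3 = (c)*(c^3 - 5*c^2) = c^2*(c^2 - 5*c) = c^3*(c - 5)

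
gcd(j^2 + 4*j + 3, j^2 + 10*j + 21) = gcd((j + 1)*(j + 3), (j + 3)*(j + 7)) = j + 3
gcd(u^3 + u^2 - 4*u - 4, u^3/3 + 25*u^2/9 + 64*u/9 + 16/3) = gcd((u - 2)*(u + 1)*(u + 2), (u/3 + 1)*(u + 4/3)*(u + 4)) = 1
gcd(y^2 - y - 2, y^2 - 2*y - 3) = y + 1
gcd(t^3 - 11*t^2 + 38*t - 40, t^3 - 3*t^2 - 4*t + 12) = t - 2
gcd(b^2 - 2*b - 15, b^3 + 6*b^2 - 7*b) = 1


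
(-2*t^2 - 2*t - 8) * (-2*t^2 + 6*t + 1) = 4*t^4 - 8*t^3 + 2*t^2 - 50*t - 8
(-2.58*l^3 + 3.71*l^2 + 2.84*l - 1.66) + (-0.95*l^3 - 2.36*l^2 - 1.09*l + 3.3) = -3.53*l^3 + 1.35*l^2 + 1.75*l + 1.64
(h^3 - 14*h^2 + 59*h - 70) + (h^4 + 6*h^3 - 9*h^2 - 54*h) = h^4 + 7*h^3 - 23*h^2 + 5*h - 70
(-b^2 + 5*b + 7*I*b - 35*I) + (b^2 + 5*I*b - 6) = 5*b + 12*I*b - 6 - 35*I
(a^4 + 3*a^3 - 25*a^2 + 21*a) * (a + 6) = a^5 + 9*a^4 - 7*a^3 - 129*a^2 + 126*a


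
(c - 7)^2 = c^2 - 14*c + 49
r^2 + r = r*(r + 1)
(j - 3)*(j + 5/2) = j^2 - j/2 - 15/2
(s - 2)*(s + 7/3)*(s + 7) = s^3 + 22*s^2/3 - 7*s/3 - 98/3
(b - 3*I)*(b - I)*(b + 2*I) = b^3 - 2*I*b^2 + 5*b - 6*I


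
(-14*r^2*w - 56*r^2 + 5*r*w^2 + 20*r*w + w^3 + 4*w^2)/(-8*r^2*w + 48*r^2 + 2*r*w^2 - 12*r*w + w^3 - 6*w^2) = (7*r*w + 28*r + w^2 + 4*w)/(4*r*w - 24*r + w^2 - 6*w)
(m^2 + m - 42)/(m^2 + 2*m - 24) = (m^2 + m - 42)/(m^2 + 2*m - 24)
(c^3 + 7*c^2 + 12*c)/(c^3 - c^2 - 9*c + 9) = c*(c + 4)/(c^2 - 4*c + 3)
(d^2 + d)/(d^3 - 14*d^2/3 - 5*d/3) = 3*(d + 1)/(3*d^2 - 14*d - 5)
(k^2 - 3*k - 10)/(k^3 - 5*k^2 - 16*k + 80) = (k + 2)/(k^2 - 16)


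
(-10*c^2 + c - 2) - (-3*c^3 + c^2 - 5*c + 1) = 3*c^3 - 11*c^2 + 6*c - 3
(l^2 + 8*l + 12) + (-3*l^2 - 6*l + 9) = -2*l^2 + 2*l + 21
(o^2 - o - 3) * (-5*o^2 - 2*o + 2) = -5*o^4 + 3*o^3 + 19*o^2 + 4*o - 6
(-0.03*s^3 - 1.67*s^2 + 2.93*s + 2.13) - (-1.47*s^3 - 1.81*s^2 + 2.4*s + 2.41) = 1.44*s^3 + 0.14*s^2 + 0.53*s - 0.28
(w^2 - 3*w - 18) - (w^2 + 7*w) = -10*w - 18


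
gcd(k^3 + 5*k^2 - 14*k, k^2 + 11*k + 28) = k + 7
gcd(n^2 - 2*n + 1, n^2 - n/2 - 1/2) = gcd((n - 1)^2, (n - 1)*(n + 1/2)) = n - 1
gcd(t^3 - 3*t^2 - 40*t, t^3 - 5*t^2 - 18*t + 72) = 1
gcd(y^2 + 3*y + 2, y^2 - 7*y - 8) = y + 1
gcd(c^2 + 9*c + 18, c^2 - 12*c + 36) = 1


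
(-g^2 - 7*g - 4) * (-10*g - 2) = 10*g^3 + 72*g^2 + 54*g + 8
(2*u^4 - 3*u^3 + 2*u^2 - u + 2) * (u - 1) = 2*u^5 - 5*u^4 + 5*u^3 - 3*u^2 + 3*u - 2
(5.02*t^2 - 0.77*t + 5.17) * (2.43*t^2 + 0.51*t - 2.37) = 12.1986*t^4 + 0.6891*t^3 + 0.273000000000001*t^2 + 4.4616*t - 12.2529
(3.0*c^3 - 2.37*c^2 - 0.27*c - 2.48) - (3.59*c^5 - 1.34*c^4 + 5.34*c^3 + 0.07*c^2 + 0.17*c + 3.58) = -3.59*c^5 + 1.34*c^4 - 2.34*c^3 - 2.44*c^2 - 0.44*c - 6.06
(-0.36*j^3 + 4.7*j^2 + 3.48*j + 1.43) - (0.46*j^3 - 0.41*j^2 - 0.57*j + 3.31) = -0.82*j^3 + 5.11*j^2 + 4.05*j - 1.88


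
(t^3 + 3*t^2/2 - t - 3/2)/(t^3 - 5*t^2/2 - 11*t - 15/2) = (t - 1)/(t - 5)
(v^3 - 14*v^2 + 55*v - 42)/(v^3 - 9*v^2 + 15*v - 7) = (v - 6)/(v - 1)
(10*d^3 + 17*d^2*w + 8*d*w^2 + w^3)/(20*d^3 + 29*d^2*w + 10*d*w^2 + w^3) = (2*d + w)/(4*d + w)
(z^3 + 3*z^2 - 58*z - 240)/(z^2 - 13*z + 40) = (z^2 + 11*z + 30)/(z - 5)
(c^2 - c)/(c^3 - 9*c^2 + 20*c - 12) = c/(c^2 - 8*c + 12)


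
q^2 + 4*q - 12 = (q - 2)*(q + 6)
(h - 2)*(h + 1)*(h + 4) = h^3 + 3*h^2 - 6*h - 8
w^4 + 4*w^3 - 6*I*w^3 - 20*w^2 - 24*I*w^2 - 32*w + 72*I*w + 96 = (w - 2)*(w + 6)*(w - 4*I)*(w - 2*I)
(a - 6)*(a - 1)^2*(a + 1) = a^4 - 7*a^3 + 5*a^2 + 7*a - 6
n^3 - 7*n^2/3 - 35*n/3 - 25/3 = (n - 5)*(n + 1)*(n + 5/3)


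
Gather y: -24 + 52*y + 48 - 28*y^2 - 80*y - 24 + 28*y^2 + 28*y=0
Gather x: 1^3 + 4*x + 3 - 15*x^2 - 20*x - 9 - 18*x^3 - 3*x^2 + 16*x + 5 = -18*x^3 - 18*x^2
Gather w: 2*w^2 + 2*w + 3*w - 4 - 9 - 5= 2*w^2 + 5*w - 18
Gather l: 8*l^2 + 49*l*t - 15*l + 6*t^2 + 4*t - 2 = 8*l^2 + l*(49*t - 15) + 6*t^2 + 4*t - 2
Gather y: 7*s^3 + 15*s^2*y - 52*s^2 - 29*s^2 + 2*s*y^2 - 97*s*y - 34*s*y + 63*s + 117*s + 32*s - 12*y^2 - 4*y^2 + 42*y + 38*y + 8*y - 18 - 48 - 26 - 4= 7*s^3 - 81*s^2 + 212*s + y^2*(2*s - 16) + y*(15*s^2 - 131*s + 88) - 96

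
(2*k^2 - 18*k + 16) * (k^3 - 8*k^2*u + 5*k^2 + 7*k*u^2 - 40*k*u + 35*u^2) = 2*k^5 - 16*k^4*u - 8*k^4 + 14*k^3*u^2 + 64*k^3*u - 74*k^3 - 56*k^2*u^2 + 592*k^2*u + 80*k^2 - 518*k*u^2 - 640*k*u + 560*u^2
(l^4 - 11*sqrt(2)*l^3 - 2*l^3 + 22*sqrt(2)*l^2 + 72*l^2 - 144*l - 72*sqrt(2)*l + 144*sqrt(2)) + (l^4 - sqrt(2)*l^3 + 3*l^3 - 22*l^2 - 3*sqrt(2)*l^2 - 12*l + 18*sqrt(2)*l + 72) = 2*l^4 - 12*sqrt(2)*l^3 + l^3 + 19*sqrt(2)*l^2 + 50*l^2 - 156*l - 54*sqrt(2)*l + 72 + 144*sqrt(2)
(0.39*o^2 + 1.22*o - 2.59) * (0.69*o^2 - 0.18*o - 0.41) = 0.2691*o^4 + 0.7716*o^3 - 2.1666*o^2 - 0.034*o + 1.0619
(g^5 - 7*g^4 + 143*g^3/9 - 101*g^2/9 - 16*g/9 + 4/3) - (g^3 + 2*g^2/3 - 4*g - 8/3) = g^5 - 7*g^4 + 134*g^3/9 - 107*g^2/9 + 20*g/9 + 4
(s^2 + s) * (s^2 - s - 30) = s^4 - 31*s^2 - 30*s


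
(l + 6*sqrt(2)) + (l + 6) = 2*l + 6 + 6*sqrt(2)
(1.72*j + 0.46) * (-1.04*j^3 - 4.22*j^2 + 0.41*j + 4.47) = -1.7888*j^4 - 7.7368*j^3 - 1.236*j^2 + 7.877*j + 2.0562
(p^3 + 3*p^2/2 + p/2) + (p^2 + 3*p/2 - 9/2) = p^3 + 5*p^2/2 + 2*p - 9/2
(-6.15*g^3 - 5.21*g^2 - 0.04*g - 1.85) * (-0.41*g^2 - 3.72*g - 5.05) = 2.5215*g^5 + 25.0141*g^4 + 50.4551*g^3 + 27.2178*g^2 + 7.084*g + 9.3425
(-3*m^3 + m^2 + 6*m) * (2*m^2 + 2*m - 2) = -6*m^5 - 4*m^4 + 20*m^3 + 10*m^2 - 12*m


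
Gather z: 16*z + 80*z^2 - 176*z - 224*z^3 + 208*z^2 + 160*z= -224*z^3 + 288*z^2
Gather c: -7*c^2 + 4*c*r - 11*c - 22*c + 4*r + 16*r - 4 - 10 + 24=-7*c^2 + c*(4*r - 33) + 20*r + 10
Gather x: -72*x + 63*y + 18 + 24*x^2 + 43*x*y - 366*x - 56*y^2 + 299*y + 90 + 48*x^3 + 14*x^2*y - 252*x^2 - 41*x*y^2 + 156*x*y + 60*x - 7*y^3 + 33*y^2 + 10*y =48*x^3 + x^2*(14*y - 228) + x*(-41*y^2 + 199*y - 378) - 7*y^3 - 23*y^2 + 372*y + 108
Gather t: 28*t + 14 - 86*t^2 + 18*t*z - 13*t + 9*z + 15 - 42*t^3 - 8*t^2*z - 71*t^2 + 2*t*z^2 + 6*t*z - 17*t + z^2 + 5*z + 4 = -42*t^3 + t^2*(-8*z - 157) + t*(2*z^2 + 24*z - 2) + z^2 + 14*z + 33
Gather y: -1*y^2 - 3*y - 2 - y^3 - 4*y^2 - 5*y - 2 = -y^3 - 5*y^2 - 8*y - 4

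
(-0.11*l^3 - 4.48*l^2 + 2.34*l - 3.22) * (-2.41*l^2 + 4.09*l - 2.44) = 0.2651*l^5 + 10.3469*l^4 - 23.6942*l^3 + 28.262*l^2 - 18.8794*l + 7.8568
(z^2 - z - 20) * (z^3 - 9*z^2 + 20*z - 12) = z^5 - 10*z^4 + 9*z^3 + 148*z^2 - 388*z + 240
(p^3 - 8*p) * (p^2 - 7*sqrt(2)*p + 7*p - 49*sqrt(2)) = p^5 - 7*sqrt(2)*p^4 + 7*p^4 - 49*sqrt(2)*p^3 - 8*p^3 - 56*p^2 + 56*sqrt(2)*p^2 + 392*sqrt(2)*p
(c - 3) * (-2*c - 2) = -2*c^2 + 4*c + 6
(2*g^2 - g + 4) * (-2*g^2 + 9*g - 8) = -4*g^4 + 20*g^3 - 33*g^2 + 44*g - 32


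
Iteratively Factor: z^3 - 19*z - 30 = (z + 3)*(z^2 - 3*z - 10) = (z - 5)*(z + 3)*(z + 2)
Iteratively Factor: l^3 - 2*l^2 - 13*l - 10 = (l - 5)*(l^2 + 3*l + 2) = (l - 5)*(l + 1)*(l + 2)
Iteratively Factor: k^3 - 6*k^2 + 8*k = (k - 4)*(k^2 - 2*k) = (k - 4)*(k - 2)*(k)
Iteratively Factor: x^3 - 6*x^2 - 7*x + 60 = (x + 3)*(x^2 - 9*x + 20) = (x - 4)*(x + 3)*(x - 5)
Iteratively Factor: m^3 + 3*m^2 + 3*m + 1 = (m + 1)*(m^2 + 2*m + 1) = (m + 1)^2*(m + 1)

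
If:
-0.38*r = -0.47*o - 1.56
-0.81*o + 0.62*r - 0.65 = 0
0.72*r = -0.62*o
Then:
No Solution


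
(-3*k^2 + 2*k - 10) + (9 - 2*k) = -3*k^2 - 1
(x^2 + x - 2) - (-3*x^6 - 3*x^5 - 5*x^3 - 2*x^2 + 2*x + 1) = 3*x^6 + 3*x^5 + 5*x^3 + 3*x^2 - x - 3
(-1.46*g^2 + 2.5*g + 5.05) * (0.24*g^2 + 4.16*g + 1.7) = -0.3504*g^4 - 5.4736*g^3 + 9.13*g^2 + 25.258*g + 8.585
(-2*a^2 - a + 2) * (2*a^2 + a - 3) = -4*a^4 - 4*a^3 + 9*a^2 + 5*a - 6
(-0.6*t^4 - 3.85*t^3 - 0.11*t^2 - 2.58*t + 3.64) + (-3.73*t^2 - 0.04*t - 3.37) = -0.6*t^4 - 3.85*t^3 - 3.84*t^2 - 2.62*t + 0.27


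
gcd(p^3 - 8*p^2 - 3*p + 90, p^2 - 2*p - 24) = p - 6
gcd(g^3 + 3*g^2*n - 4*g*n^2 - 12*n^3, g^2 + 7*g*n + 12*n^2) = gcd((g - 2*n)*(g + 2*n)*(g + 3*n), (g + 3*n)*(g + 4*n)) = g + 3*n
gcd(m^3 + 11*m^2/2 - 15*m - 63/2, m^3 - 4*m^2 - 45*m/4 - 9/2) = m + 3/2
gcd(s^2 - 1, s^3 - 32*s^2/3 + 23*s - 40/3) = s - 1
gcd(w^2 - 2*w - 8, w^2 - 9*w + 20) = w - 4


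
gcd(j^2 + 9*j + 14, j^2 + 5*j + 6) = j + 2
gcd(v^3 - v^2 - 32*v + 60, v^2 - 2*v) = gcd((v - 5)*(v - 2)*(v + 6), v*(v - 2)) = v - 2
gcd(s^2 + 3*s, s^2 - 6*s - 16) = 1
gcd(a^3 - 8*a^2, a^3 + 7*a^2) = a^2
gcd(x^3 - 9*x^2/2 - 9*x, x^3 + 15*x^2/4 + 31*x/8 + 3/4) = x + 3/2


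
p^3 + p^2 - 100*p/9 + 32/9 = (p - 8/3)*(p - 1/3)*(p + 4)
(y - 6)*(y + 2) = y^2 - 4*y - 12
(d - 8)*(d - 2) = d^2 - 10*d + 16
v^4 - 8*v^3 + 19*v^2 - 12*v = v*(v - 4)*(v - 3)*(v - 1)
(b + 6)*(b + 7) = b^2 + 13*b + 42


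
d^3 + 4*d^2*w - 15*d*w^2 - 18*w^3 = (d - 3*w)*(d + w)*(d + 6*w)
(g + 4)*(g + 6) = g^2 + 10*g + 24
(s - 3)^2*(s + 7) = s^3 + s^2 - 33*s + 63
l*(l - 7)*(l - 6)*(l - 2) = l^4 - 15*l^3 + 68*l^2 - 84*l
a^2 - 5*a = a*(a - 5)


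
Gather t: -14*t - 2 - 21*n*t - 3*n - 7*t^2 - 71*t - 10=-3*n - 7*t^2 + t*(-21*n - 85) - 12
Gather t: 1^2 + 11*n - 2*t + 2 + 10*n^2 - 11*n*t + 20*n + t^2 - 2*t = 10*n^2 + 31*n + t^2 + t*(-11*n - 4) + 3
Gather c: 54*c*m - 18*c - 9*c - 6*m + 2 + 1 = c*(54*m - 27) - 6*m + 3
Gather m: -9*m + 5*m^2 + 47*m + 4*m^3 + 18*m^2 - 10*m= 4*m^3 + 23*m^2 + 28*m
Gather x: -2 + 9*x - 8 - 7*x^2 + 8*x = -7*x^2 + 17*x - 10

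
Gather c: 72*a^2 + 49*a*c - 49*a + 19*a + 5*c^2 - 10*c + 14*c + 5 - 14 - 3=72*a^2 - 30*a + 5*c^2 + c*(49*a + 4) - 12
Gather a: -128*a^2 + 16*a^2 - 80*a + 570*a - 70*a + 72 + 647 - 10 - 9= -112*a^2 + 420*a + 700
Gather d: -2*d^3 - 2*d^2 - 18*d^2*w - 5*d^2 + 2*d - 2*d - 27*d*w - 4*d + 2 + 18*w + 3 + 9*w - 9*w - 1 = -2*d^3 + d^2*(-18*w - 7) + d*(-27*w - 4) + 18*w + 4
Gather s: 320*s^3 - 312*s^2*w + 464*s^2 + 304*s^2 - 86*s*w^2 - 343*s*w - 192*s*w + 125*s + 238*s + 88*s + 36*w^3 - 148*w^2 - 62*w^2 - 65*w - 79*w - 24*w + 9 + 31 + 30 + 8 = 320*s^3 + s^2*(768 - 312*w) + s*(-86*w^2 - 535*w + 451) + 36*w^3 - 210*w^2 - 168*w + 78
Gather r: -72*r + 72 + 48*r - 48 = 24 - 24*r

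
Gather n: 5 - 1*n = 5 - n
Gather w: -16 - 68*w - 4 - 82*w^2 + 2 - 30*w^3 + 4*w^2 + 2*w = -30*w^3 - 78*w^2 - 66*w - 18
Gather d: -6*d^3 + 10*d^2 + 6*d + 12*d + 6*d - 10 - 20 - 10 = -6*d^3 + 10*d^2 + 24*d - 40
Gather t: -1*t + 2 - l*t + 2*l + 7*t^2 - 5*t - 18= 2*l + 7*t^2 + t*(-l - 6) - 16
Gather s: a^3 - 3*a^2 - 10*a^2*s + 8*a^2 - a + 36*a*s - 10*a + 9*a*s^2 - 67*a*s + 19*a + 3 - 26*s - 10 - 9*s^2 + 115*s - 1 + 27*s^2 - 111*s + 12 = a^3 + 5*a^2 + 8*a + s^2*(9*a + 18) + s*(-10*a^2 - 31*a - 22) + 4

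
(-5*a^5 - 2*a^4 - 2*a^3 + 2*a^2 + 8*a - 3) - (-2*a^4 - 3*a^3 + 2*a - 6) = -5*a^5 + a^3 + 2*a^2 + 6*a + 3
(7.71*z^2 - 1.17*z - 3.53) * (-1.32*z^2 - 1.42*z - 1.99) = -10.1772*z^4 - 9.4038*z^3 - 9.0219*z^2 + 7.3409*z + 7.0247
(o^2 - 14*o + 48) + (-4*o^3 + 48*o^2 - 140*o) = -4*o^3 + 49*o^2 - 154*o + 48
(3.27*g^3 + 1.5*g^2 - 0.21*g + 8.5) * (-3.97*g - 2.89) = -12.9819*g^4 - 15.4053*g^3 - 3.5013*g^2 - 33.1381*g - 24.565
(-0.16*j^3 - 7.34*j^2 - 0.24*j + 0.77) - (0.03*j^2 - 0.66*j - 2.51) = -0.16*j^3 - 7.37*j^2 + 0.42*j + 3.28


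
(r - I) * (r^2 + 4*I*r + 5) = r^3 + 3*I*r^2 + 9*r - 5*I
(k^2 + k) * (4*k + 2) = 4*k^3 + 6*k^2 + 2*k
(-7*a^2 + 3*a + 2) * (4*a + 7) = -28*a^3 - 37*a^2 + 29*a + 14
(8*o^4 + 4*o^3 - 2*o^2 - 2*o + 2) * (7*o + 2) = 56*o^5 + 44*o^4 - 6*o^3 - 18*o^2 + 10*o + 4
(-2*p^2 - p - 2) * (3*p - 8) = -6*p^3 + 13*p^2 + 2*p + 16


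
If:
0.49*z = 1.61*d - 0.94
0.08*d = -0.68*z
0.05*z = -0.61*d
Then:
No Solution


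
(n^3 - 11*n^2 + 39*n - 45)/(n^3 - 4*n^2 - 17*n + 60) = (n - 3)/(n + 4)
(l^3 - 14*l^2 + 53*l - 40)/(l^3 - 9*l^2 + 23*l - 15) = (l - 8)/(l - 3)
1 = 1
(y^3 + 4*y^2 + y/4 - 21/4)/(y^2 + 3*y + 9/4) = (2*y^2 + 5*y - 7)/(2*y + 3)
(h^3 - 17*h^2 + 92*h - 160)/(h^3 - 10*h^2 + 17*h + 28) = (h^2 - 13*h + 40)/(h^2 - 6*h - 7)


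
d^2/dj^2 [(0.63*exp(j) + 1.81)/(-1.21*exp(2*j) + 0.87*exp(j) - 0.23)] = (-0.922383*exp(4*j) - 11.263285*exp(3*j) + 6.768135*exp(2*j) + 0.51884*exp(j) - 0.395508)*exp(j)/(1.771561*exp(6*j) - 3.821301*exp(5*j) + 3.757776*exp(4*j) - 2.111229*exp(3*j) + 0.714288*exp(2*j) - 0.138069*exp(j) + 0.012167)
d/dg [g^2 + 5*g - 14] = 2*g + 5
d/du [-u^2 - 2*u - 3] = -2*u - 2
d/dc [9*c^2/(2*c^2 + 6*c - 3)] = 54*c*(c - 1)/(4*c^4 + 24*c^3 + 24*c^2 - 36*c + 9)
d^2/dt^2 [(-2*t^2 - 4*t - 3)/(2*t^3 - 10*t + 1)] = 4*(-4*t^6 - 24*t^5 - 96*t^4 - 26*t^3 + 114*t^2 + 9*t - 171)/(8*t^9 - 120*t^7 + 12*t^6 + 600*t^5 - 120*t^4 - 994*t^3 + 300*t^2 - 30*t + 1)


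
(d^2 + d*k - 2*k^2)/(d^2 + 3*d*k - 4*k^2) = (d + 2*k)/(d + 4*k)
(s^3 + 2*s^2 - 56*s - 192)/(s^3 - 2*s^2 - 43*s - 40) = (s^2 + 10*s + 24)/(s^2 + 6*s + 5)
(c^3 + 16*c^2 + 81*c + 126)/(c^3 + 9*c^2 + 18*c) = (c + 7)/c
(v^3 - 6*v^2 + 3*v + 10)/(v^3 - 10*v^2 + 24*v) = (v^3 - 6*v^2 + 3*v + 10)/(v*(v^2 - 10*v + 24))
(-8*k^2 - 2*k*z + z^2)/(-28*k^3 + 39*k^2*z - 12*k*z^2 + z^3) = (2*k + z)/(7*k^2 - 8*k*z + z^2)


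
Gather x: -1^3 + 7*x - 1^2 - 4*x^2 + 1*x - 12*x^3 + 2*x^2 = -12*x^3 - 2*x^2 + 8*x - 2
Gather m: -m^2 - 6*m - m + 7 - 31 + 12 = -m^2 - 7*m - 12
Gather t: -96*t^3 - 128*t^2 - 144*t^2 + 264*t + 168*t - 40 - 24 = -96*t^3 - 272*t^2 + 432*t - 64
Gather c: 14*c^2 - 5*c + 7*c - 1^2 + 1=14*c^2 + 2*c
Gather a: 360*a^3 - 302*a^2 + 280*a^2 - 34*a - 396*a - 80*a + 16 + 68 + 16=360*a^3 - 22*a^2 - 510*a + 100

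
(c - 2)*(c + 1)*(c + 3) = c^3 + 2*c^2 - 5*c - 6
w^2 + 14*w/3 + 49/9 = (w + 7/3)^2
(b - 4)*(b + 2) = b^2 - 2*b - 8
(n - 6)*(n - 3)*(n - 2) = n^3 - 11*n^2 + 36*n - 36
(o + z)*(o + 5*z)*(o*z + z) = o^3*z + 6*o^2*z^2 + o^2*z + 5*o*z^3 + 6*o*z^2 + 5*z^3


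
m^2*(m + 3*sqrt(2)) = m^3 + 3*sqrt(2)*m^2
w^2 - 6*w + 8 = (w - 4)*(w - 2)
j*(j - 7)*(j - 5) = j^3 - 12*j^2 + 35*j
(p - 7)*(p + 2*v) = p^2 + 2*p*v - 7*p - 14*v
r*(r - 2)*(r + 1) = r^3 - r^2 - 2*r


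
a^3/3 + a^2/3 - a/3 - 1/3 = (a/3 + 1/3)*(a - 1)*(a + 1)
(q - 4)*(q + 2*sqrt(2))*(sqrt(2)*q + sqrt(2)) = sqrt(2)*q^3 - 3*sqrt(2)*q^2 + 4*q^2 - 12*q - 4*sqrt(2)*q - 16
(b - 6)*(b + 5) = b^2 - b - 30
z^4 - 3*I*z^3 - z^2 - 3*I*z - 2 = (z - 2*I)*(z - I)^2*(z + I)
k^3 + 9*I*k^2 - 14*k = k*(k + 2*I)*(k + 7*I)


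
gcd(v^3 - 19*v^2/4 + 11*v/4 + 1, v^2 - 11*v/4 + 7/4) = v - 1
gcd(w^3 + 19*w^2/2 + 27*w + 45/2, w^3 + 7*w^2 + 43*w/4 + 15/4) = w^2 + 13*w/2 + 15/2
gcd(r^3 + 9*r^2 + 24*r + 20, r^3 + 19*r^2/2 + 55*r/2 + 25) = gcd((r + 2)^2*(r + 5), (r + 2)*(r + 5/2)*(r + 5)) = r^2 + 7*r + 10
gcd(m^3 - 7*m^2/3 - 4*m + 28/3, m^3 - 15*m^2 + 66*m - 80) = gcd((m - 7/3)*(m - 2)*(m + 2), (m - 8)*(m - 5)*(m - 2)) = m - 2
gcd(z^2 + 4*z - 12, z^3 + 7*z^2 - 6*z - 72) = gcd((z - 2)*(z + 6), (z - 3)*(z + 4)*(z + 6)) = z + 6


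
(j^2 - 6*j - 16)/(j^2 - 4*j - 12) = (j - 8)/(j - 6)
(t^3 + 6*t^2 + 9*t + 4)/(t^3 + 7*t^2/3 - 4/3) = 3*(t^2 + 5*t + 4)/(3*t^2 + 4*t - 4)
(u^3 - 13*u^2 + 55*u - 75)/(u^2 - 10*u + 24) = (u^3 - 13*u^2 + 55*u - 75)/(u^2 - 10*u + 24)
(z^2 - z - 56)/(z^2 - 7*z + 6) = (z^2 - z - 56)/(z^2 - 7*z + 6)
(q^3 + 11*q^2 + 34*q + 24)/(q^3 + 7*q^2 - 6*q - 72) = (q + 1)/(q - 3)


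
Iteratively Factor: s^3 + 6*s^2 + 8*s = (s)*(s^2 + 6*s + 8) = s*(s + 2)*(s + 4)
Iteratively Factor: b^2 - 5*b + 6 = (b - 3)*(b - 2)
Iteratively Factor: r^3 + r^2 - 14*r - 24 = (r + 2)*(r^2 - r - 12) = (r + 2)*(r + 3)*(r - 4)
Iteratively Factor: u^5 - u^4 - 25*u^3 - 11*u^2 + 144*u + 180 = (u - 3)*(u^4 + 2*u^3 - 19*u^2 - 68*u - 60) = (u - 5)*(u - 3)*(u^3 + 7*u^2 + 16*u + 12) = (u - 5)*(u - 3)*(u + 3)*(u^2 + 4*u + 4) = (u - 5)*(u - 3)*(u + 2)*(u + 3)*(u + 2)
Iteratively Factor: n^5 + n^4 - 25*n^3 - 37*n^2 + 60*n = (n + 4)*(n^4 - 3*n^3 - 13*n^2 + 15*n) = (n - 5)*(n + 4)*(n^3 + 2*n^2 - 3*n) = (n - 5)*(n + 3)*(n + 4)*(n^2 - n) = (n - 5)*(n - 1)*(n + 3)*(n + 4)*(n)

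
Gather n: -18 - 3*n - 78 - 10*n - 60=-13*n - 156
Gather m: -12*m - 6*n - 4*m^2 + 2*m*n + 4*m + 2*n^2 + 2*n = -4*m^2 + m*(2*n - 8) + 2*n^2 - 4*n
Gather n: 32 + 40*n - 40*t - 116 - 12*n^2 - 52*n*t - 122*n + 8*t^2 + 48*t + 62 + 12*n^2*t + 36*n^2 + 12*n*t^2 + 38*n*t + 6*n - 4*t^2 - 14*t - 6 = n^2*(12*t + 24) + n*(12*t^2 - 14*t - 76) + 4*t^2 - 6*t - 28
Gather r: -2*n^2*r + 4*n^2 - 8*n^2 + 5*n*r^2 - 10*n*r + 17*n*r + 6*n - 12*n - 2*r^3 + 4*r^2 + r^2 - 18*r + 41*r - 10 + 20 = -4*n^2 - 6*n - 2*r^3 + r^2*(5*n + 5) + r*(-2*n^2 + 7*n + 23) + 10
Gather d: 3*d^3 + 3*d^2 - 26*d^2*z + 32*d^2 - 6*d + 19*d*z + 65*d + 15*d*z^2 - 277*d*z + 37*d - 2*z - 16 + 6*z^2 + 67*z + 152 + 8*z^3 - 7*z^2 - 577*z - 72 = 3*d^3 + d^2*(35 - 26*z) + d*(15*z^2 - 258*z + 96) + 8*z^3 - z^2 - 512*z + 64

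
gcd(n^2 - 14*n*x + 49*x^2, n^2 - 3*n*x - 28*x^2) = -n + 7*x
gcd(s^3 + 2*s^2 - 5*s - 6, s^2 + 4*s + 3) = s^2 + 4*s + 3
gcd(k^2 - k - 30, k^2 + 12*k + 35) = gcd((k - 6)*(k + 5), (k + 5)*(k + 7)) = k + 5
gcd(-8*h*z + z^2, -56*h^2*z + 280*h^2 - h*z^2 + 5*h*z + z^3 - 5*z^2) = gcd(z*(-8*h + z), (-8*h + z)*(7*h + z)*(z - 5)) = -8*h + z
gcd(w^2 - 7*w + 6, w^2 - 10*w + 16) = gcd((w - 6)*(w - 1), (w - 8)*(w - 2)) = 1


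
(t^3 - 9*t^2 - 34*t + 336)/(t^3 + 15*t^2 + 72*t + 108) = (t^2 - 15*t + 56)/(t^2 + 9*t + 18)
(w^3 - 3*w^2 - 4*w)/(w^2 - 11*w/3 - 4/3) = 3*w*(w + 1)/(3*w + 1)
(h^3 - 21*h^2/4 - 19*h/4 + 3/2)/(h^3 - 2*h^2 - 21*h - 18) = (h - 1/4)/(h + 3)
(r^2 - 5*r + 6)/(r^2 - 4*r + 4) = (r - 3)/(r - 2)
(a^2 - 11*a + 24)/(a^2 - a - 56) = (a - 3)/(a + 7)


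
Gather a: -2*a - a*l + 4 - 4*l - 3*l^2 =a*(-l - 2) - 3*l^2 - 4*l + 4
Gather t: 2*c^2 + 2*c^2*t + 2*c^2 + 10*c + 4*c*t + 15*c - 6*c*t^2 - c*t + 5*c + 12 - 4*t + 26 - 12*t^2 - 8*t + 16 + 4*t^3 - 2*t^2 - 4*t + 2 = 4*c^2 + 30*c + 4*t^3 + t^2*(-6*c - 14) + t*(2*c^2 + 3*c - 16) + 56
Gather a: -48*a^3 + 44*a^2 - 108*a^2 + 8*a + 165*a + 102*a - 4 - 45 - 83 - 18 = -48*a^3 - 64*a^2 + 275*a - 150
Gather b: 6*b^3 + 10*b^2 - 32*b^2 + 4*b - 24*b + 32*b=6*b^3 - 22*b^2 + 12*b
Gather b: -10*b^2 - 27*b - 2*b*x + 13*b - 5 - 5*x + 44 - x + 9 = -10*b^2 + b*(-2*x - 14) - 6*x + 48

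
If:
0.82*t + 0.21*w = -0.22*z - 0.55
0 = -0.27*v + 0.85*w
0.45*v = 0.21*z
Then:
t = -0.306255380200861*z - 0.670731707317073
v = 0.466666666666667*z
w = 0.148235294117647*z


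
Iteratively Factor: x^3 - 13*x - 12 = (x - 4)*(x^2 + 4*x + 3) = (x - 4)*(x + 1)*(x + 3)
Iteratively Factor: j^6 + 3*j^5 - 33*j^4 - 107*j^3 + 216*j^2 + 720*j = (j)*(j^5 + 3*j^4 - 33*j^3 - 107*j^2 + 216*j + 720) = j*(j + 4)*(j^4 - j^3 - 29*j^2 + 9*j + 180) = j*(j - 3)*(j + 4)*(j^3 + 2*j^2 - 23*j - 60) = j*(j - 5)*(j - 3)*(j + 4)*(j^2 + 7*j + 12) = j*(j - 5)*(j - 3)*(j + 4)^2*(j + 3)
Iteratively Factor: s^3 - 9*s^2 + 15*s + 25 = (s + 1)*(s^2 - 10*s + 25) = (s - 5)*(s + 1)*(s - 5)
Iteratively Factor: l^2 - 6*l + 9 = (l - 3)*(l - 3)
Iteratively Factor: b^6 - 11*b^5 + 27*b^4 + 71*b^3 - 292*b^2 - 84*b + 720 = (b - 4)*(b^5 - 7*b^4 - b^3 + 67*b^2 - 24*b - 180) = (b - 4)*(b + 2)*(b^4 - 9*b^3 + 17*b^2 + 33*b - 90) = (b - 4)*(b - 3)*(b + 2)*(b^3 - 6*b^2 - b + 30) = (b - 4)*(b - 3)*(b + 2)^2*(b^2 - 8*b + 15) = (b - 5)*(b - 4)*(b - 3)*(b + 2)^2*(b - 3)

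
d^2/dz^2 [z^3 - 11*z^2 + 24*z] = 6*z - 22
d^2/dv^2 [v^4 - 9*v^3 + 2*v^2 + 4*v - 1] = 12*v^2 - 54*v + 4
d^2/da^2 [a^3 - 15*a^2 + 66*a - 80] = 6*a - 30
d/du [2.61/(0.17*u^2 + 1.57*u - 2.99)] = (-0.8874*u - 4.0977)/(0.17*u^2 + 1.57*u - 2.99)^2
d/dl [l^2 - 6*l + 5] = 2*l - 6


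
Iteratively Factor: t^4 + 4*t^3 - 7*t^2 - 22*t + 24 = (t + 3)*(t^3 + t^2 - 10*t + 8) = (t - 2)*(t + 3)*(t^2 + 3*t - 4) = (t - 2)*(t + 3)*(t + 4)*(t - 1)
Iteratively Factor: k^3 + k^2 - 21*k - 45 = (k - 5)*(k^2 + 6*k + 9) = (k - 5)*(k + 3)*(k + 3)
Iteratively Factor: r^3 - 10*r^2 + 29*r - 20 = (r - 5)*(r^2 - 5*r + 4) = (r - 5)*(r - 1)*(r - 4)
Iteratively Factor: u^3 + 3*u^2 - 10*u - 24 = (u + 4)*(u^2 - u - 6) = (u - 3)*(u + 4)*(u + 2)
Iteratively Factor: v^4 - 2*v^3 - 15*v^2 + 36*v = (v)*(v^3 - 2*v^2 - 15*v + 36) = v*(v - 3)*(v^2 + v - 12) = v*(v - 3)*(v + 4)*(v - 3)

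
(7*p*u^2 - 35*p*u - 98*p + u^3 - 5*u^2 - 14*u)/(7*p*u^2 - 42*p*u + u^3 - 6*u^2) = (u^2 - 5*u - 14)/(u*(u - 6))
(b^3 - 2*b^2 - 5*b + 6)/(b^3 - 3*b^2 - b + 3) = (b + 2)/(b + 1)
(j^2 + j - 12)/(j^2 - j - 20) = (j - 3)/(j - 5)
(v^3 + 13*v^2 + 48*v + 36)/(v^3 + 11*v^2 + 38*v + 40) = (v^3 + 13*v^2 + 48*v + 36)/(v^3 + 11*v^2 + 38*v + 40)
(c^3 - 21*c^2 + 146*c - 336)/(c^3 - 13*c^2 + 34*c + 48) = (c - 7)/(c + 1)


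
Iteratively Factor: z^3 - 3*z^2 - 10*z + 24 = (z - 2)*(z^2 - z - 12) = (z - 2)*(z + 3)*(z - 4)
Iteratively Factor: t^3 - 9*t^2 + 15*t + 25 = (t - 5)*(t^2 - 4*t - 5) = (t - 5)^2*(t + 1)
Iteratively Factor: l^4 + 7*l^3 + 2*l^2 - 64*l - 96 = (l - 3)*(l^3 + 10*l^2 + 32*l + 32) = (l - 3)*(l + 4)*(l^2 + 6*l + 8) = (l - 3)*(l + 4)^2*(l + 2)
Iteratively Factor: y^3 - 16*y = (y + 4)*(y^2 - 4*y) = (y - 4)*(y + 4)*(y)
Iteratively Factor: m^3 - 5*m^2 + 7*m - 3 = (m - 1)*(m^2 - 4*m + 3) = (m - 1)^2*(m - 3)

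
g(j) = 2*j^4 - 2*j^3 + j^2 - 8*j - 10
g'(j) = 8*j^3 - 6*j^2 + 2*j - 8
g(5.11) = 1072.05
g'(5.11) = 913.01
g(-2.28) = 91.19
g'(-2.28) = -138.57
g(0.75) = -15.65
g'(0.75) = -6.50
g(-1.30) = 12.20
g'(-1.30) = -38.32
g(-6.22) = 3553.32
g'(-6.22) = -2177.71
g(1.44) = -16.82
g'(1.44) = 6.33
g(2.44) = 18.27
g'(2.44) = 77.37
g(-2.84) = 196.71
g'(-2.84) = -245.32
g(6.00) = 2138.00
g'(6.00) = 1516.00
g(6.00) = 2138.00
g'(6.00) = 1516.00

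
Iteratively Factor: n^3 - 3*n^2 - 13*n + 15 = (n - 5)*(n^2 + 2*n - 3) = (n - 5)*(n - 1)*(n + 3)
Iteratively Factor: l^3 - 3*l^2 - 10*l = (l)*(l^2 - 3*l - 10) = l*(l + 2)*(l - 5)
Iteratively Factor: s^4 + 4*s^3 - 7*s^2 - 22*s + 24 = (s - 2)*(s^3 + 6*s^2 + 5*s - 12) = (s - 2)*(s - 1)*(s^2 + 7*s + 12) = (s - 2)*(s - 1)*(s + 4)*(s + 3)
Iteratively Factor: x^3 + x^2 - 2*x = (x + 2)*(x^2 - x) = x*(x + 2)*(x - 1)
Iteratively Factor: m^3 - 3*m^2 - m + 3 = (m - 1)*(m^2 - 2*m - 3) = (m - 1)*(m + 1)*(m - 3)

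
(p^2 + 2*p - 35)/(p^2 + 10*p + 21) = (p - 5)/(p + 3)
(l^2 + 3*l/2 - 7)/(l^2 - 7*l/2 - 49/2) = (l - 2)/(l - 7)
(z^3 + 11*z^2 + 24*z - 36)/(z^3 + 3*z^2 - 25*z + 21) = (z^2 + 12*z + 36)/(z^2 + 4*z - 21)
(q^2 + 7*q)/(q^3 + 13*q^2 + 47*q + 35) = q/(q^2 + 6*q + 5)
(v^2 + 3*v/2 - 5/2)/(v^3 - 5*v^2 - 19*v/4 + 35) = 2*(v - 1)/(2*v^2 - 15*v + 28)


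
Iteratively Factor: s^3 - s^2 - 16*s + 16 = (s - 4)*(s^2 + 3*s - 4) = (s - 4)*(s - 1)*(s + 4)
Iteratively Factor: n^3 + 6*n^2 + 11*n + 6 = (n + 2)*(n^2 + 4*n + 3) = (n + 1)*(n + 2)*(n + 3)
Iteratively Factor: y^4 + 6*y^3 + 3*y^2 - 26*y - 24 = (y + 3)*(y^3 + 3*y^2 - 6*y - 8) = (y + 3)*(y + 4)*(y^2 - y - 2) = (y + 1)*(y + 3)*(y + 4)*(y - 2)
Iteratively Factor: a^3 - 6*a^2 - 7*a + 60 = (a - 4)*(a^2 - 2*a - 15) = (a - 5)*(a - 4)*(a + 3)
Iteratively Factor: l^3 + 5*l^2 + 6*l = (l)*(l^2 + 5*l + 6) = l*(l + 2)*(l + 3)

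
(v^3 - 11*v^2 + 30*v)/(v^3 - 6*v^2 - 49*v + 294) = v*(v - 5)/(v^2 - 49)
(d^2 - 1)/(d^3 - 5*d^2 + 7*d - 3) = (d + 1)/(d^2 - 4*d + 3)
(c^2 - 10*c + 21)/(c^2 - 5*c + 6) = (c - 7)/(c - 2)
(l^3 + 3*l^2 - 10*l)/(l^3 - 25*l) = (l - 2)/(l - 5)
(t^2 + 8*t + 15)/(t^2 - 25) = (t + 3)/(t - 5)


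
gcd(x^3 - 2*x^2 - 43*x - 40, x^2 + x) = x + 1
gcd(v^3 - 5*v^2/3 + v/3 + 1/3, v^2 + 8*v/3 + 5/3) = 1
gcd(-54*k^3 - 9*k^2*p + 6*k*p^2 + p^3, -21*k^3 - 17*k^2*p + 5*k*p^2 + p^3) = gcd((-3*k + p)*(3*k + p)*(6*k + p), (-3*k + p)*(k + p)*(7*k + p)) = -3*k + p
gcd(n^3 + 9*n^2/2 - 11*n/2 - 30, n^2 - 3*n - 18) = n + 3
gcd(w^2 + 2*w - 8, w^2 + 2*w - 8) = w^2 + 2*w - 8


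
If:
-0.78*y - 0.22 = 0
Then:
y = -0.28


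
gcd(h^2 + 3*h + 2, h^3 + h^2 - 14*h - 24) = h + 2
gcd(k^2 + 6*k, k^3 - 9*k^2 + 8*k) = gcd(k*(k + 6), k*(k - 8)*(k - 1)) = k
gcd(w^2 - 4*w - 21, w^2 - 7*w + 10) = 1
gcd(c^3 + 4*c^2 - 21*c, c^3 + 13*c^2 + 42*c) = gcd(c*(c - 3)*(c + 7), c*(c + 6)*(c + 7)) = c^2 + 7*c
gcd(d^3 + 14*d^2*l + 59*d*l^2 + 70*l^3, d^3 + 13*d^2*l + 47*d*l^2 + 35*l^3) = d^2 + 12*d*l + 35*l^2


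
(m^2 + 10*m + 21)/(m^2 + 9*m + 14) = (m + 3)/(m + 2)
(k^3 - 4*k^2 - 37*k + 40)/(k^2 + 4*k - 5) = k - 8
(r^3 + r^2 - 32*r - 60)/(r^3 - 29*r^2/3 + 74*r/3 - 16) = 3*(r^2 + 7*r + 10)/(3*r^2 - 11*r + 8)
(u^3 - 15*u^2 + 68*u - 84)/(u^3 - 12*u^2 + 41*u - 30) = (u^2 - 9*u + 14)/(u^2 - 6*u + 5)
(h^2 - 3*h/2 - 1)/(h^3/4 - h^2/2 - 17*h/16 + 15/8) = 8*(2*h^2 - 3*h - 2)/(4*h^3 - 8*h^2 - 17*h + 30)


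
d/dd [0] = 0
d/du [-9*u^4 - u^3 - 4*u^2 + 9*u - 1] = -36*u^3 - 3*u^2 - 8*u + 9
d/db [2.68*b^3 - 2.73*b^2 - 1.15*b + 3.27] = 8.04*b^2 - 5.46*b - 1.15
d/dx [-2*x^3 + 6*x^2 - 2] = 6*x*(2 - x)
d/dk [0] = 0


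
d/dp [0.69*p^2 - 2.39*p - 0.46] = 1.38*p - 2.39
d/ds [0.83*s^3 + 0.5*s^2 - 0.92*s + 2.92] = 2.49*s^2 + 1.0*s - 0.92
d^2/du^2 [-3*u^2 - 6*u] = -6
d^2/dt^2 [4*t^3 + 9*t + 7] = 24*t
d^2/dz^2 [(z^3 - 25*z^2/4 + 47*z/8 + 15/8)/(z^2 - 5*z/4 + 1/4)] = 20*(-4*z^3 + 60*z^2 - 72*z + 25)/(64*z^6 - 240*z^5 + 348*z^4 - 245*z^3 + 87*z^2 - 15*z + 1)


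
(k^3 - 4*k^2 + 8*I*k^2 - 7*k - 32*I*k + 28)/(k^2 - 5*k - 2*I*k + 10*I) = (k^3 + 4*k^2*(-1 + 2*I) - k*(7 + 32*I) + 28)/(k^2 - k*(5 + 2*I) + 10*I)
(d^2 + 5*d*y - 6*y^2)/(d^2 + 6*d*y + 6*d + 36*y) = (d - y)/(d + 6)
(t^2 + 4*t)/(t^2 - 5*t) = (t + 4)/(t - 5)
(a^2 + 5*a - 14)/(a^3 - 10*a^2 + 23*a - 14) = (a + 7)/(a^2 - 8*a + 7)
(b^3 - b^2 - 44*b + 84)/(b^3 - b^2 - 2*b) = (b^2 + b - 42)/(b*(b + 1))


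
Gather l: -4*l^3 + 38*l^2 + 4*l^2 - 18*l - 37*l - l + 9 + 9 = -4*l^3 + 42*l^2 - 56*l + 18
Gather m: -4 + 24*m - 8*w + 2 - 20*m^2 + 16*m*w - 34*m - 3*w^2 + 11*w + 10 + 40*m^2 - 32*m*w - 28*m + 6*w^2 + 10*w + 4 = 20*m^2 + m*(-16*w - 38) + 3*w^2 + 13*w + 12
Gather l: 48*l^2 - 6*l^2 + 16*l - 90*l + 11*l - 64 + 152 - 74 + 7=42*l^2 - 63*l + 21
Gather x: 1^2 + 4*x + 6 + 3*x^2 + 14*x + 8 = 3*x^2 + 18*x + 15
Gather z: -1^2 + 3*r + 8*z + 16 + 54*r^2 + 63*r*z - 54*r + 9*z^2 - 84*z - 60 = 54*r^2 - 51*r + 9*z^2 + z*(63*r - 76) - 45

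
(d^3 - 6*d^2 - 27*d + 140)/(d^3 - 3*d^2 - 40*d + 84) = (d^2 + d - 20)/(d^2 + 4*d - 12)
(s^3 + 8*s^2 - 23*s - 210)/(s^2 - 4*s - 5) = (s^2 + 13*s + 42)/(s + 1)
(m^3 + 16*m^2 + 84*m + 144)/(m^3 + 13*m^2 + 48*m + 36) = (m + 4)/(m + 1)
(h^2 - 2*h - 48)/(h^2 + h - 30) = (h - 8)/(h - 5)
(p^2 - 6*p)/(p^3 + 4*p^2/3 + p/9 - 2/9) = 9*p*(p - 6)/(9*p^3 + 12*p^2 + p - 2)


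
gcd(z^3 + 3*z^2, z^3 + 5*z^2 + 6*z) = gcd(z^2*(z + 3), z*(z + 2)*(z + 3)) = z^2 + 3*z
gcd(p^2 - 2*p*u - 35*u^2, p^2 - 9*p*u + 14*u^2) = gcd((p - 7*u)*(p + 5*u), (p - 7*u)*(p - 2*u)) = p - 7*u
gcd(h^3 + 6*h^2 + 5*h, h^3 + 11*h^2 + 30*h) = h^2 + 5*h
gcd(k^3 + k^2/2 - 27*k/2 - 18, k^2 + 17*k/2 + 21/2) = k + 3/2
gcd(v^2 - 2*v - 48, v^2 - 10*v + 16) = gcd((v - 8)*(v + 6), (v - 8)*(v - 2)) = v - 8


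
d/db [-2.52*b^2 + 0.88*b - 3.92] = 0.88 - 5.04*b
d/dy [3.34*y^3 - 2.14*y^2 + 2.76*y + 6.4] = 10.02*y^2 - 4.28*y + 2.76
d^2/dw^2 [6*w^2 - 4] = 12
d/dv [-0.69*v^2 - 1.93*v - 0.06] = -1.38*v - 1.93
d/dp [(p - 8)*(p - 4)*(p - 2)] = 3*p^2 - 28*p + 56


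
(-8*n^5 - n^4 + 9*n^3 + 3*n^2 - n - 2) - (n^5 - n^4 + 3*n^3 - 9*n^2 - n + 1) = -9*n^5 + 6*n^3 + 12*n^2 - 3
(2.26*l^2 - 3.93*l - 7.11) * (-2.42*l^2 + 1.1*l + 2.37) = -5.4692*l^4 + 11.9966*l^3 + 18.2394*l^2 - 17.1351*l - 16.8507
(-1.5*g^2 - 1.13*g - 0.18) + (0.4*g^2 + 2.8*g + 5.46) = -1.1*g^2 + 1.67*g + 5.28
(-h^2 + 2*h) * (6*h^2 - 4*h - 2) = -6*h^4 + 16*h^3 - 6*h^2 - 4*h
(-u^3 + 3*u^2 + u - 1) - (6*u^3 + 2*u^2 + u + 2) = -7*u^3 + u^2 - 3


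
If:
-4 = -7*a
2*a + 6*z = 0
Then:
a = 4/7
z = -4/21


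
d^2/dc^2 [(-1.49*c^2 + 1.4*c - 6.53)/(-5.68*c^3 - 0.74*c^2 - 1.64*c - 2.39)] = (96.1419520000001*c^6 - 271.00416*c^5 + 2409.496896*c^4 + 176.904416*c^3 + 598.67658*c^2 - 469.471248*c + 40.025198)/(183.250432*c^9 + 71.622528*c^8 + 168.062112*c^7 + 273.08612*c^6 + 108.798864*c^5 + 143.477172*c^4 + 119.148152*c^3 + 31.965294*c^2 + 28.103532*c + 13.651919)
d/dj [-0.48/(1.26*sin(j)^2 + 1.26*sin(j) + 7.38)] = (1.2096*sin(j) + 0.6048)*cos(j)/(1.26*sin(j)^2 + 1.26*sin(j) + 7.38)^2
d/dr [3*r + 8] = 3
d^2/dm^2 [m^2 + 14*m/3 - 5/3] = 2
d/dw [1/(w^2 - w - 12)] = (1 - 2*w)/(-w^2 + w + 12)^2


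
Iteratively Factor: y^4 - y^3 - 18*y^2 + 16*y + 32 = (y - 2)*(y^3 + y^2 - 16*y - 16) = (y - 4)*(y - 2)*(y^2 + 5*y + 4) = (y - 4)*(y - 2)*(y + 4)*(y + 1)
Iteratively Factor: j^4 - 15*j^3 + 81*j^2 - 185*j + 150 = (j - 2)*(j^3 - 13*j^2 + 55*j - 75) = (j - 5)*(j - 2)*(j^2 - 8*j + 15) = (j - 5)*(j - 3)*(j - 2)*(j - 5)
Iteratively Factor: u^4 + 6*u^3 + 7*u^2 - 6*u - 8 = (u - 1)*(u^3 + 7*u^2 + 14*u + 8) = (u - 1)*(u + 4)*(u^2 + 3*u + 2) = (u - 1)*(u + 1)*(u + 4)*(u + 2)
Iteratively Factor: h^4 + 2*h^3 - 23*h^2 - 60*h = (h - 5)*(h^3 + 7*h^2 + 12*h) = (h - 5)*(h + 4)*(h^2 + 3*h) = h*(h - 5)*(h + 4)*(h + 3)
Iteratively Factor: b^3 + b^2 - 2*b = (b + 2)*(b^2 - b) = b*(b + 2)*(b - 1)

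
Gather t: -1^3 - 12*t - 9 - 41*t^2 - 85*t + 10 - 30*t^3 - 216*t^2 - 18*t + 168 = -30*t^3 - 257*t^2 - 115*t + 168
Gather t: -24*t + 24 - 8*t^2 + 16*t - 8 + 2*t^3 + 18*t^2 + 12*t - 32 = 2*t^3 + 10*t^2 + 4*t - 16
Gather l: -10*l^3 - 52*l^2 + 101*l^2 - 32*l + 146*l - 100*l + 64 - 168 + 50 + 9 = -10*l^3 + 49*l^2 + 14*l - 45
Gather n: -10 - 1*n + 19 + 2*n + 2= n + 11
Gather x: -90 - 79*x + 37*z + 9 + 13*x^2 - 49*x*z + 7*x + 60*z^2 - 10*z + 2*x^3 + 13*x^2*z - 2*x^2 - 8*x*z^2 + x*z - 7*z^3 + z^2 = 2*x^3 + x^2*(13*z + 11) + x*(-8*z^2 - 48*z - 72) - 7*z^3 + 61*z^2 + 27*z - 81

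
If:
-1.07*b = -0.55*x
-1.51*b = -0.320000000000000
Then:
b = 0.21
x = 0.41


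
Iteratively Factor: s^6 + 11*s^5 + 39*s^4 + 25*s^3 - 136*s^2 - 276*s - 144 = (s + 1)*(s^5 + 10*s^4 + 29*s^3 - 4*s^2 - 132*s - 144) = (s + 1)*(s + 2)*(s^4 + 8*s^3 + 13*s^2 - 30*s - 72) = (s - 2)*(s + 1)*(s + 2)*(s^3 + 10*s^2 + 33*s + 36) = (s - 2)*(s + 1)*(s + 2)*(s + 3)*(s^2 + 7*s + 12) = (s - 2)*(s + 1)*(s + 2)*(s + 3)^2*(s + 4)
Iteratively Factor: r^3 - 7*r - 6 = (r - 3)*(r^2 + 3*r + 2) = (r - 3)*(r + 1)*(r + 2)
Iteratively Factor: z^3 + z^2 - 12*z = (z - 3)*(z^2 + 4*z) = (z - 3)*(z + 4)*(z)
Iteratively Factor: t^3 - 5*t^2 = (t)*(t^2 - 5*t) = t*(t - 5)*(t)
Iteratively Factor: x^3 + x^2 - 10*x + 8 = (x + 4)*(x^2 - 3*x + 2) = (x - 1)*(x + 4)*(x - 2)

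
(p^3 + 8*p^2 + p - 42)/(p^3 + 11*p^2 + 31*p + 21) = (p - 2)/(p + 1)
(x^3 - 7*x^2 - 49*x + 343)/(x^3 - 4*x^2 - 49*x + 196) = (x - 7)/(x - 4)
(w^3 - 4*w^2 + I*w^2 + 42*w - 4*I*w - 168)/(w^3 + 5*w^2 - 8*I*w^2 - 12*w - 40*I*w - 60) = (w^2 + w*(-4 + 7*I) - 28*I)/(w^2 + w*(5 - 2*I) - 10*I)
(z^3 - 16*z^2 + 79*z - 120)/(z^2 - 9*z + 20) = (z^2 - 11*z + 24)/(z - 4)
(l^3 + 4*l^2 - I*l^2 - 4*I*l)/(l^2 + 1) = l*(l + 4)/(l + I)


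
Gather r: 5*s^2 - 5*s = 5*s^2 - 5*s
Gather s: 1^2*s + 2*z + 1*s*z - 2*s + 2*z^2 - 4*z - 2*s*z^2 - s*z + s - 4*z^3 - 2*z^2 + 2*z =-2*s*z^2 - 4*z^3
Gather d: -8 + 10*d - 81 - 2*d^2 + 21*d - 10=-2*d^2 + 31*d - 99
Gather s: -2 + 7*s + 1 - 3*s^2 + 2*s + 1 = -3*s^2 + 9*s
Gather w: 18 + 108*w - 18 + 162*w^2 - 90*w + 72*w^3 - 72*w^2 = 72*w^3 + 90*w^2 + 18*w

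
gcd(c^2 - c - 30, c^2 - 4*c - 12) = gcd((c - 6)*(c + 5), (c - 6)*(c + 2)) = c - 6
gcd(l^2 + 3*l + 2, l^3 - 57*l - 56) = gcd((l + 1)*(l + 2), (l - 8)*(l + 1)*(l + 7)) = l + 1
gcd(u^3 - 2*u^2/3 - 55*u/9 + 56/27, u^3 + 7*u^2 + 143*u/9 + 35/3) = u + 7/3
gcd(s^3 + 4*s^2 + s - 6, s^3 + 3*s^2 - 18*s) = 1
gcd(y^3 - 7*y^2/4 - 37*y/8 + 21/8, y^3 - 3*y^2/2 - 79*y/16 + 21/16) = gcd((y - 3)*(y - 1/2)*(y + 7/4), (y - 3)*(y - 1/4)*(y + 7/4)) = y^2 - 5*y/4 - 21/4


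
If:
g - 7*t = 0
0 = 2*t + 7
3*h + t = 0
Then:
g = -49/2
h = 7/6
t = -7/2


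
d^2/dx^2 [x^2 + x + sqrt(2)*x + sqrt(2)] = 2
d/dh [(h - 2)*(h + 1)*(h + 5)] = 3*h^2 + 8*h - 7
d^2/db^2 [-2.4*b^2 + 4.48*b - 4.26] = -4.80000000000000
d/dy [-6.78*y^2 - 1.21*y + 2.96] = -13.56*y - 1.21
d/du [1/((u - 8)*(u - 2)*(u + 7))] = (-(u - 8)*(u - 2) - (u - 8)*(u + 7) - (u - 2)*(u + 7))/((u - 8)^2*(u - 2)^2*(u + 7)^2)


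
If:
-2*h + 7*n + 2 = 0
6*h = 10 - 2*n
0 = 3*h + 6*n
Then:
No Solution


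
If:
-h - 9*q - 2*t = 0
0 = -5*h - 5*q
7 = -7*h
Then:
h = -1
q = 1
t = -4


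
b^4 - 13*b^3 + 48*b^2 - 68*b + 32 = (b - 8)*(b - 2)^2*(b - 1)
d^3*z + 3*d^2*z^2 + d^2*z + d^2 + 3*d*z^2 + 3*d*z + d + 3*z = (d + 1)*(d + 3*z)*(d*z + 1)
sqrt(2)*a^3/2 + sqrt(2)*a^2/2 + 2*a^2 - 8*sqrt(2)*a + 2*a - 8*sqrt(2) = (a - 2*sqrt(2))*(a + 4*sqrt(2))*(sqrt(2)*a/2 + sqrt(2)/2)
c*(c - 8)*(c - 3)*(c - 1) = c^4 - 12*c^3 + 35*c^2 - 24*c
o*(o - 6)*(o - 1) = o^3 - 7*o^2 + 6*o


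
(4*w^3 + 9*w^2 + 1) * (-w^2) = -4*w^5 - 9*w^4 - w^2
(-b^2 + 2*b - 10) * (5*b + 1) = -5*b^3 + 9*b^2 - 48*b - 10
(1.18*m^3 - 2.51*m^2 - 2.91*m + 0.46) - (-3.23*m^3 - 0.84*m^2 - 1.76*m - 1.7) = 4.41*m^3 - 1.67*m^2 - 1.15*m + 2.16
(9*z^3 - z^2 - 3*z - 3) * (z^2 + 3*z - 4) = 9*z^5 + 26*z^4 - 42*z^3 - 8*z^2 + 3*z + 12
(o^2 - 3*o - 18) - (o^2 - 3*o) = -18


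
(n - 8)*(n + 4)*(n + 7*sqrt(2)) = n^3 - 4*n^2 + 7*sqrt(2)*n^2 - 28*sqrt(2)*n - 32*n - 224*sqrt(2)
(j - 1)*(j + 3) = j^2 + 2*j - 3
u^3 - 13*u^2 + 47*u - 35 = (u - 7)*(u - 5)*(u - 1)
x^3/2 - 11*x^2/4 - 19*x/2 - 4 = (x/2 + 1)*(x - 8)*(x + 1/2)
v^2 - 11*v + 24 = (v - 8)*(v - 3)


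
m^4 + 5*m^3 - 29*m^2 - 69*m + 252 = (m - 3)^2*(m + 4)*(m + 7)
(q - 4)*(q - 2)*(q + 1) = q^3 - 5*q^2 + 2*q + 8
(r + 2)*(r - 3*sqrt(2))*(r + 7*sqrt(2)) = r^3 + 2*r^2 + 4*sqrt(2)*r^2 - 42*r + 8*sqrt(2)*r - 84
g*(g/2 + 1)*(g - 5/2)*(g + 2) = g^4/2 + 3*g^3/4 - 3*g^2 - 5*g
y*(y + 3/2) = y^2 + 3*y/2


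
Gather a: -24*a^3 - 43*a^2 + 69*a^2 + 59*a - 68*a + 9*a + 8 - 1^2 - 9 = -24*a^3 + 26*a^2 - 2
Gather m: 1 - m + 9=10 - m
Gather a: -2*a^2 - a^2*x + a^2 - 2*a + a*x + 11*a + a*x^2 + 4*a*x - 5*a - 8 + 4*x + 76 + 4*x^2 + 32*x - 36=a^2*(-x - 1) + a*(x^2 + 5*x + 4) + 4*x^2 + 36*x + 32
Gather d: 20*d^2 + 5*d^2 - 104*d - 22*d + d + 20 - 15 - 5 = 25*d^2 - 125*d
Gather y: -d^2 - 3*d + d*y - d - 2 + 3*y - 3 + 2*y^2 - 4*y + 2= -d^2 - 4*d + 2*y^2 + y*(d - 1) - 3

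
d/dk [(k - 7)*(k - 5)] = 2*k - 12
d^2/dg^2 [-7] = 0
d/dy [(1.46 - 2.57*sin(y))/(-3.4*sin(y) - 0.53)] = 6.3261*cos(y)/(3.4*sin(y) + 0.53)^2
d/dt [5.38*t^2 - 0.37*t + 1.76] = 10.76*t - 0.37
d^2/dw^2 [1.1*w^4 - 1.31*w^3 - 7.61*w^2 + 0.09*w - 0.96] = 13.2*w^2 - 7.86*w - 15.22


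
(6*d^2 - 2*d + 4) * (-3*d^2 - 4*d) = -18*d^4 - 18*d^3 - 4*d^2 - 16*d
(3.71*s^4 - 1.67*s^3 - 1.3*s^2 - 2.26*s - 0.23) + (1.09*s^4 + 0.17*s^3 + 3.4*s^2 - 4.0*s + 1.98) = 4.8*s^4 - 1.5*s^3 + 2.1*s^2 - 6.26*s + 1.75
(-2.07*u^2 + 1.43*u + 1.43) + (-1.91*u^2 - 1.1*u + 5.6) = -3.98*u^2 + 0.33*u + 7.03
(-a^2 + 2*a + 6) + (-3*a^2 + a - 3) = -4*a^2 + 3*a + 3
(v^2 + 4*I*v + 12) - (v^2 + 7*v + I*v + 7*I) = -7*v + 3*I*v + 12 - 7*I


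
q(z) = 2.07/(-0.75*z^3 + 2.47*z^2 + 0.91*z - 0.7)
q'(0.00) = -3.84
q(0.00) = -2.96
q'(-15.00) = 0.00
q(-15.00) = 0.00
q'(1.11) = -1.38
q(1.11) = 0.89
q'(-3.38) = 0.03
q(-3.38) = 0.04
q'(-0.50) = 22.31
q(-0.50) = -4.66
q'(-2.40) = 0.10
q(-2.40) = 0.10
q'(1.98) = -0.16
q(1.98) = 0.42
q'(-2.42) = 0.10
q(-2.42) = 0.09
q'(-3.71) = 0.02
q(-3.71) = 0.03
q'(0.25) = -38.14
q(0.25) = -6.28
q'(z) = 2.07*(2.25*z^2 - 4.94*z - 0.91)/(-0.75*z^3 + 2.47*z^2 + 0.91*z - 0.7)^2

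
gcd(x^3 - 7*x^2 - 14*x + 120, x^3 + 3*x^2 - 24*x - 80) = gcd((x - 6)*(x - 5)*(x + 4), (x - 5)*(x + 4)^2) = x^2 - x - 20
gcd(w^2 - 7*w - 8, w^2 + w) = w + 1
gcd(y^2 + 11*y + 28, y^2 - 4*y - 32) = y + 4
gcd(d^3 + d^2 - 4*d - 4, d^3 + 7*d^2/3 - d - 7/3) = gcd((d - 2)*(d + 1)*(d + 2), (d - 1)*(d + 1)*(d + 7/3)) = d + 1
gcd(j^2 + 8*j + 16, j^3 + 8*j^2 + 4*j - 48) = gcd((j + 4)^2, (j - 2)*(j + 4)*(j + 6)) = j + 4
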